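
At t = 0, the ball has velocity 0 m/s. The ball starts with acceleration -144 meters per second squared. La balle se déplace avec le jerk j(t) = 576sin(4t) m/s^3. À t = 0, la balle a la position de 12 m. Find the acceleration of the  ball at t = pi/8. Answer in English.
To find the answer, we compute 1 antiderivative of j(t) = 576·sin(4·t). Taking ∫j(t)dt and applying a(0) = -144, we find a(t) = -144·cos(4·t). We have acceleration a(t) = -144·cos(4·t). Substituting t = pi/8: a(pi/8) = 0.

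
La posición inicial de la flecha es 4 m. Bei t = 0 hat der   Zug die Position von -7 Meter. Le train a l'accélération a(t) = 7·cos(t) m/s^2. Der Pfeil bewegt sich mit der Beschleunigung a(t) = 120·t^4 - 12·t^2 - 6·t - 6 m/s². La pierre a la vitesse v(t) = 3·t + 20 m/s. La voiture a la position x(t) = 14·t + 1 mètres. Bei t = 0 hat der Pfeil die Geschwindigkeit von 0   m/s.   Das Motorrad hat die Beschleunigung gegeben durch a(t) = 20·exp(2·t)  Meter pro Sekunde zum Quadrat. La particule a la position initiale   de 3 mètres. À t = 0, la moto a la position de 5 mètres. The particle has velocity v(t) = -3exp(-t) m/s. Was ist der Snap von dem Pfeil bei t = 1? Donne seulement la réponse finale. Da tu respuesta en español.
s(1) = 1416.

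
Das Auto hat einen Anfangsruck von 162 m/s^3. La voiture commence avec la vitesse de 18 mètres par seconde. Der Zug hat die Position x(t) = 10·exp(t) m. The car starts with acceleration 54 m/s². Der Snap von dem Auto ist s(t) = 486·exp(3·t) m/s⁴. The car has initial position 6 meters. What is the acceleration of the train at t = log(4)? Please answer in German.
Ausgehend von der Position x(t) = 10·exp(t), nehmen wir 2 Ableitungen. Die Ableitung von der Position ergibt die Geschwindigkeit: v(t) = 10·exp(t). Die Ableitung von der Geschwindigkeit ergibt die Beschleunigung: a(t) = 10·exp(t). Wir haben die Beschleunigung a(t) = 10·exp(t). Durch Einsetzen von t = log(4): a(log(4)) = 40.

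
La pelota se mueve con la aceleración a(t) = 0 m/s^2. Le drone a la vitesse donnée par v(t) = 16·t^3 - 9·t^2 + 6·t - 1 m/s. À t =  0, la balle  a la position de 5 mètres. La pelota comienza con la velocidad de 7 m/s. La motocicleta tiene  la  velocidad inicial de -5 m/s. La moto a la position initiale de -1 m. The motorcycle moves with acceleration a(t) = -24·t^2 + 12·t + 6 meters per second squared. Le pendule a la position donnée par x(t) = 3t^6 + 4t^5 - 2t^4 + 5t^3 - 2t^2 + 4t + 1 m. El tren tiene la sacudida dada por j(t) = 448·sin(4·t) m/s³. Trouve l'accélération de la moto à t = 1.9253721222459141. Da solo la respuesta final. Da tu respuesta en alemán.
Bei t = 1.9253721222459141, a = -59.8649219519707.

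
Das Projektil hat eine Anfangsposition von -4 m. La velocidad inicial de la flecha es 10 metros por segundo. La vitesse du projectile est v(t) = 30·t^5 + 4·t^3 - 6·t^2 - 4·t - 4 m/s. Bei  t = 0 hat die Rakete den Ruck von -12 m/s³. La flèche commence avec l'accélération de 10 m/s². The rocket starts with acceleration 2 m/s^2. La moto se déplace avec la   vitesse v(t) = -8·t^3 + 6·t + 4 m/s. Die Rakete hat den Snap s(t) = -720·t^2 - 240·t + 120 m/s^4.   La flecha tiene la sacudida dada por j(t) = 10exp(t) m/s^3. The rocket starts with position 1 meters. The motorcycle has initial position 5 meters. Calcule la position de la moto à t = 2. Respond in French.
Nous devons intégrer notre équation de la vitesse v(t) = -8·t^3 + 6·t + 4 1 fois. L'intégrale de la vitesse est la position. En utilisant x(0) = 5, nous obtenons x(t) = -2·t^4 + 3·t^2 + 4·t + 5. Nous avons la position x(t) = -2·t^4 + 3·t^2 + 4·t + 5. En substituant t = 2: x(2) = -7.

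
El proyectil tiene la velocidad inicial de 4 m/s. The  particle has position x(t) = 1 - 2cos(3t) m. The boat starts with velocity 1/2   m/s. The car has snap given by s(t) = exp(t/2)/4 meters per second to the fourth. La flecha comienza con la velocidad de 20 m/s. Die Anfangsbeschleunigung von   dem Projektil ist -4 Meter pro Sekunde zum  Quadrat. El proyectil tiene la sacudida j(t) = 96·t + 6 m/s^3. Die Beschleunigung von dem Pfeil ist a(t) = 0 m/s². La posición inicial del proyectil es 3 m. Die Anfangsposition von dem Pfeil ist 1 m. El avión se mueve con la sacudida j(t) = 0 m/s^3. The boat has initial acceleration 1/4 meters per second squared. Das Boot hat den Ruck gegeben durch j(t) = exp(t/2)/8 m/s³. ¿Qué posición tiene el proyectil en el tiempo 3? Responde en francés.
Nous devons intégrer notre équation du jerk j(t) = 96·t + 6 3 fois. En intégrant le jerk et en utilisant la condition initiale a(0) = -4, nous obtenons a(t) = 48·t^2 + 6·t - 4. En intégrant l'accélération et en utilisant la condition initiale v(0) = 4, nous obtenons v(t) = 16·t^3 + 3·t^2 - 4·t + 4. En intégrant la vitesse et en utilisant la condition initiale x(0) = 3, nous obtenons x(t) = 4·t^4 + t^3 - 2·t^2 + 4·t + 3. En utilisant x(t) = 4·t^4 + t^3 - 2·t^2 + 4·t + 3 et en substituant t = 3, nous trouvons x = 348.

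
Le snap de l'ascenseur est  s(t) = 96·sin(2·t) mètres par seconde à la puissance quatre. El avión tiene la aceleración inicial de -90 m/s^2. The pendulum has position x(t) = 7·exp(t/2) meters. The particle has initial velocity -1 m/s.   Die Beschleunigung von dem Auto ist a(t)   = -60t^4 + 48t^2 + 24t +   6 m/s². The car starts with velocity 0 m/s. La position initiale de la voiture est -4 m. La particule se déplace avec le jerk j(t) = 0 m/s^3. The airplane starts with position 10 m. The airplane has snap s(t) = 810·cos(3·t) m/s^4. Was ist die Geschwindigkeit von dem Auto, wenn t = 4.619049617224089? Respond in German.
Um dies zu lösen, müssen wir 1 Stammfunktion unserer Gleichung für die Beschleunigung a(t) = -60·t^4 + 48·t^2 + 24·t + 6 finden. Mit ∫a(t)dt und Anwendung von v(0) = 0, finden wir v(t) = 2·t·(-6·t^4 + 8·t^2 + 6·t + 3). Mit v(t) = 2·t·(-6·t^4 + 8·t^2 + 6·t + 3) und Einsetzen von t = 4.619049617224089, finden wir v = -23371.0300125841.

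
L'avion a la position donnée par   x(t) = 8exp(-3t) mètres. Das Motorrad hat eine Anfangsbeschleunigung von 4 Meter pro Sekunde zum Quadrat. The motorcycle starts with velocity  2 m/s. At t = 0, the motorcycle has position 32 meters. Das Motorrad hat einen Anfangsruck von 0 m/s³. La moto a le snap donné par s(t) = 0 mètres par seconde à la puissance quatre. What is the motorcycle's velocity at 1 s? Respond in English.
Starting from snap s(t) = 0, we take 3 integrals. The antiderivative of snap is jerk. Using j(0) = 0, we get j(t) = 0. Integrating jerk and using the initial condition a(0) = 4, we get a(t) = 4. Integrating acceleration and using the initial condition v(0) = 2, we get v(t) = 4·t + 2. We have velocity v(t) = 4·t + 2. Substituting t = 1: v(1) = 6.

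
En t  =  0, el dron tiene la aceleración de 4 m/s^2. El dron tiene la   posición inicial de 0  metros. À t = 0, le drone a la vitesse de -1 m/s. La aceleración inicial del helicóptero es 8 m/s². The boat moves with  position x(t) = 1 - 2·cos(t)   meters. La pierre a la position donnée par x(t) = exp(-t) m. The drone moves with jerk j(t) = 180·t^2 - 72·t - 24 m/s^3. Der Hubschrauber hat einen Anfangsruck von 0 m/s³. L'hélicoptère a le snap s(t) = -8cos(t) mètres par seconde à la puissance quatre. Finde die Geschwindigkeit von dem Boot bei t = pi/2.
Ausgehend von der Position x(t) = 1 - 2·cos(t), nehmen wir 1 Ableitung. Die Ableitung von der Position ergibt die Geschwindigkeit: v(t) = 2·sin(t). Wir haben die Geschwindigkeit v(t) = 2·sin(t). Durch Einsetzen von t = pi/2: v(pi/2) = 2.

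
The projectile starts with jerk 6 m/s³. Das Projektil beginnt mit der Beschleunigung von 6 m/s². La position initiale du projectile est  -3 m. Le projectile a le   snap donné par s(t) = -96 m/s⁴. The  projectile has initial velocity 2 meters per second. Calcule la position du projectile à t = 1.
Nous devons trouver l'intégrale de notre équation du snap s(t) = -96 4 fois. L'intégrale du snap est le jerk. En utilisant j(0) = 6, nous obtenons j(t) = 6 - 96·t. En intégrant le jerk et en utilisant la condition initiale a(0) = 6, nous obtenons a(t) = -48·t^2 + 6·t + 6. En prenant ∫a(t)dt et en appliquant v(0) = 2, nous trouvons v(t) = -16·t^3 + 3·t^2 + 6·t + 2. La primitive de la vitesse, avec x(0) = -3, donne la position: x(t) = -4·t^4 + t^3 + 3·t^2 + 2·t - 3. En utilisant x(t) = -4·t^4 + t^3 + 3·t^2 + 2·t - 3 et en substituant t = 1, nous trouvons x = -1.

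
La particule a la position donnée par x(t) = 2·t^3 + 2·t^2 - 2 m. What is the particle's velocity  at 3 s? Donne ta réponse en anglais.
We must differentiate our position equation x(t) = 2·t^3 + 2·t^2 - 2 1 time. Differentiating position, we get velocity: v(t) = 6·t^2 + 4·t. We have velocity v(t) = 6·t^2 + 4·t. Substituting t = 3: v(3) = 66.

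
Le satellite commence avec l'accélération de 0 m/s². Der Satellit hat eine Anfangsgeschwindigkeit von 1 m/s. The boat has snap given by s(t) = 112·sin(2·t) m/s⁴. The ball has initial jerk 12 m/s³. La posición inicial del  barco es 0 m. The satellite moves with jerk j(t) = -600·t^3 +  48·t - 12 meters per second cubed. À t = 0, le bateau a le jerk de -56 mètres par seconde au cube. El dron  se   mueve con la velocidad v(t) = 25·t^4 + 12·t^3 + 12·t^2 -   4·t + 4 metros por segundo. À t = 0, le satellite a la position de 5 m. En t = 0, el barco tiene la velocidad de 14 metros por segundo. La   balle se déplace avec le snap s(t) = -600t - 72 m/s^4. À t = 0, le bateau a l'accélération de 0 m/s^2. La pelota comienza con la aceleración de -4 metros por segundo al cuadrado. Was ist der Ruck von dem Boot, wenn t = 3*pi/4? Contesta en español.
Necesitamos integrar nuestra ecuación del snap s(t) = 112·sin(2·t) 1 vez. Tomando ∫s(t)dt y aplicando j(0) = -56, encontramos j(t) = -56·cos(2·t). Tenemos la sacudida j(t) = -56·cos(2·t). Sustituyendo t = 3*pi/4: j(3*pi/4) = 0.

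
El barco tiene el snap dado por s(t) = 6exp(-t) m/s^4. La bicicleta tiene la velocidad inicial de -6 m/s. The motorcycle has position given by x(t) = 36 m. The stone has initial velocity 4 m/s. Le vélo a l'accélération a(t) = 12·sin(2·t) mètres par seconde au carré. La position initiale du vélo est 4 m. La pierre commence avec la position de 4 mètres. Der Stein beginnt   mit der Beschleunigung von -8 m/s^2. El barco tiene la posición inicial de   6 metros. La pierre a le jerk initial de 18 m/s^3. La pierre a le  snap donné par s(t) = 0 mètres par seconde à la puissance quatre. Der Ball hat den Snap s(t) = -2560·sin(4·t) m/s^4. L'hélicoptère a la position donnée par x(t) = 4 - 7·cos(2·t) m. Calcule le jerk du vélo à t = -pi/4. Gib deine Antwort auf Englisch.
We must differentiate our acceleration equation a(t) = 12·sin(2·t) 1 time. The derivative of acceleration gives jerk: j(t) = 24·cos(2·t). From the given jerk equation j(t) = 24·cos(2·t), we substitute t = -pi/4 to get j = 0.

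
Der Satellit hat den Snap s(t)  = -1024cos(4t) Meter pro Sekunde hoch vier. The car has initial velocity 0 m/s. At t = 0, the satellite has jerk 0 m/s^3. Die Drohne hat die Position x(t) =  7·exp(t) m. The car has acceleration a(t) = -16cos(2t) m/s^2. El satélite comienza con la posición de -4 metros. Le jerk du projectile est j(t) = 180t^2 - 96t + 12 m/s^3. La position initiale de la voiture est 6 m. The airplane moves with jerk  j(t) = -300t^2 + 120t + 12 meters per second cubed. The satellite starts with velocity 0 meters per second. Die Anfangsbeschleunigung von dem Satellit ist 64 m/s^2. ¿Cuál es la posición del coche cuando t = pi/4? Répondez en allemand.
Wir müssen die Stammfunktion unserer Gleichung für die Beschleunigung a(t) = -16·cos(2·t) 2-mal finden. Das Integral von der Beschleunigung, mit v(0) = 0, ergibt die Geschwindigkeit: v(t) = -8·sin(2·t). Die Stammfunktion von der Geschwindigkeit ist die Position. Mit x(0) = 6 erhalten wir x(t) = 4·cos(2·t) + 2. Mit x(t) = 4·cos(2·t) + 2 und Einsetzen von t = pi/4, finden wir x = 2.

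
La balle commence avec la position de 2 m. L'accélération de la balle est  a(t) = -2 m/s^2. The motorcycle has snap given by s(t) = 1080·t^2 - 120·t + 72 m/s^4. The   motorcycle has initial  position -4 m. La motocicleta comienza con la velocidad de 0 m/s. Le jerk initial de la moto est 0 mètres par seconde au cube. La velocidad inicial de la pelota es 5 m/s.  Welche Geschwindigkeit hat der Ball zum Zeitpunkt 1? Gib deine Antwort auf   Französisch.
Nous devons intégrer notre équation de l'accélération a(t) = -2 1 fois. En intégrant l'accélération et en utilisant la condition initiale v(0) = 5, nous obtenons v(t) = 5 - 2·t. De l'équation de la vitesse v(t) = 5 - 2·t, nous substituons t = 1 pour obtenir v = 3.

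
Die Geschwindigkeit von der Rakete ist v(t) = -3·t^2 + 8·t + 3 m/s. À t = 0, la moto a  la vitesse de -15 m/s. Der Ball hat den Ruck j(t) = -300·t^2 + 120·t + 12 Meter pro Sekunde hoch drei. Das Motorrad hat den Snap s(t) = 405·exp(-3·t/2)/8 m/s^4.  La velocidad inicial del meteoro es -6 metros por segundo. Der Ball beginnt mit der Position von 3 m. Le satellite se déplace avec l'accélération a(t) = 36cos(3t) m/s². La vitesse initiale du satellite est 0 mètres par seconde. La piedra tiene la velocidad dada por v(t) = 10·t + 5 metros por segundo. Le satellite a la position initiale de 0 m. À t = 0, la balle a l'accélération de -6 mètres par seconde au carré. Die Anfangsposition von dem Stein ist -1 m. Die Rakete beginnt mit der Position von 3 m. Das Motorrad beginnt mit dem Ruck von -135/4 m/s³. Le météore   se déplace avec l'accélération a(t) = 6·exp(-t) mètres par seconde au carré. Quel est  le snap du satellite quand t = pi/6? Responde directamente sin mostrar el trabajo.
À t = pi/6, s = 0.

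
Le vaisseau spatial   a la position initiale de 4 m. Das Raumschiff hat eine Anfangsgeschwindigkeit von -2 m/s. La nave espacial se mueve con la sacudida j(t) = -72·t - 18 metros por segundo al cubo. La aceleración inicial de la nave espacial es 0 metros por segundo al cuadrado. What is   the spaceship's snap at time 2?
To solve this, we need to take 1 derivative of our jerk equation j(t) = -72·t - 18. Differentiating jerk, we get snap: s(t) = -72. We have snap s(t) = -72. Substituting t = 2: s(2) = -72.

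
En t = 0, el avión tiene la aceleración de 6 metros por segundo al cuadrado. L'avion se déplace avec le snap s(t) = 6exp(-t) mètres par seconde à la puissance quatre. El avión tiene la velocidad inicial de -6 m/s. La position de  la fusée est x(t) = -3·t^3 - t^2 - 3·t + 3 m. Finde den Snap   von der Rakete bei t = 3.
Wir müssen unsere Gleichung für die Position x(t) = -3·t^3 - t^2 - 3·t + 3 4-mal ableiten. Die Ableitung von der Position ergibt die Geschwindigkeit: v(t) = -9·t^2 - 2·t - 3. Mit d/dt von v(t) finden wir a(t) = -18·t - 2. Mit d/dt von a(t) finden wir j(t) = -18. Die Ableitung von dem Ruck ergibt den Snap: s(t) = 0. Mit s(t) = 0 und Einsetzen von t = 3, finden wir s = 0.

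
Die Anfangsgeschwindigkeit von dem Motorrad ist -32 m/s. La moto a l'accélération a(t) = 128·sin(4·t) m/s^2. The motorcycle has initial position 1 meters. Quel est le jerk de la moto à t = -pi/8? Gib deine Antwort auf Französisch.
Pour résoudre ceci, nous devons prendre 1 dérivée de notre équation de l'accélération a(t) = 128·sin(4·t). La dérivée de l'accélération donne le jerk: j(t) = 512·cos(4·t). En utilisant j(t) = 512·cos(4·t) et en substituant t = -pi/8, nous trouvons j = 0.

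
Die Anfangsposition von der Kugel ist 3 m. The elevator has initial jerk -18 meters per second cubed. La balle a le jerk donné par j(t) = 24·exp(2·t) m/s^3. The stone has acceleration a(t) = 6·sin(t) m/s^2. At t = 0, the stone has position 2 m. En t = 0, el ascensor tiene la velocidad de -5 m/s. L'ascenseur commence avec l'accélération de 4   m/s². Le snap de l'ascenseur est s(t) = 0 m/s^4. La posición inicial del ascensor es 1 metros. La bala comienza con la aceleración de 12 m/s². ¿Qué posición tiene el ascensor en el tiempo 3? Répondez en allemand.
Wir müssen die Stammfunktion unserer Gleichung für den Snap s(t) = 0 4-mal finden. Mit ∫s(t)dt und Anwendung von j(0) = -18, finden wir j(t) = -18. Die Stammfunktion von dem Ruck, mit a(0) = 4, ergibt die Beschleunigung: a(t) = 4 - 18·t. Mit ∫a(t)dt und Anwendung von v(0) = -5, finden wir v(t) = -9·t^2 + 4·t - 5. Die Stammfunktion von der Geschwindigkeit ist die Position. Mit x(0) = 1 erhalten wir x(t) = -3·t^3 + 2·t^2 - 5·t + 1. Aus der Gleichung für die Position x(t) = -3·t^3 + 2·t^2 - 5·t + 1, setzen wir t = 3 ein und erhalten x = -77.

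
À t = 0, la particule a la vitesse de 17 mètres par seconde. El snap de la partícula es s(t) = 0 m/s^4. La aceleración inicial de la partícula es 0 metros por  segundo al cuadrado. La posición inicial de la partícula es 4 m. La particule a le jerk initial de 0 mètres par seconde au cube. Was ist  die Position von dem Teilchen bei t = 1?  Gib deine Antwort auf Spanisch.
Partiendo del snap s(t) = 0, tomamos 4 antiderivadas. La antiderivada del snap, con j(0) = 0, da la sacudida: j(t) = 0. Integrando la sacudida y usando la condición inicial a(0) = 0, obtenemos a(t) = 0. Tomando ∫a(t)dt y aplicando v(0) = 17, encontramos v(t) = 17. Tomando ∫v(t)dt y aplicando x(0) = 4, encontramos x(t) = 17·t + 4. Tenemos la posición x(t) = 17·t + 4. Sustituyendo t = 1: x(1) = 21.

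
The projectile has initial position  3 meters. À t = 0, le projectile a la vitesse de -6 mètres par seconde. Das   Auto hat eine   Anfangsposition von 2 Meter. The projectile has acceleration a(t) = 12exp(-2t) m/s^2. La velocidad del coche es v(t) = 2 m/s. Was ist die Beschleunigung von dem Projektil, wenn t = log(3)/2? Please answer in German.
Aus der Gleichung für die Beschleunigung a(t) = 12·exp(-2·t), setzen wir t = log(3)/2 ein und erhalten a = 4.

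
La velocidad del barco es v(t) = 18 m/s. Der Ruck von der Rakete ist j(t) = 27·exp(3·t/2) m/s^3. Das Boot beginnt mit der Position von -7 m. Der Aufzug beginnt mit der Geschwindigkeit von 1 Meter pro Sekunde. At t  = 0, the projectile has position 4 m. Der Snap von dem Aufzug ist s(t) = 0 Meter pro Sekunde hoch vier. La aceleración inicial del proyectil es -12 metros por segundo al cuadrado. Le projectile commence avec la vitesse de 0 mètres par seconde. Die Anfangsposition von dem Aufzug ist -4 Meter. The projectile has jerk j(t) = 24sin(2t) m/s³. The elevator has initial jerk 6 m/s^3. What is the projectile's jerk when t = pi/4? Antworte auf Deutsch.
Mit j(t) = 24·sin(2·t) und Einsetzen von t = pi/4, finden wir j = 24.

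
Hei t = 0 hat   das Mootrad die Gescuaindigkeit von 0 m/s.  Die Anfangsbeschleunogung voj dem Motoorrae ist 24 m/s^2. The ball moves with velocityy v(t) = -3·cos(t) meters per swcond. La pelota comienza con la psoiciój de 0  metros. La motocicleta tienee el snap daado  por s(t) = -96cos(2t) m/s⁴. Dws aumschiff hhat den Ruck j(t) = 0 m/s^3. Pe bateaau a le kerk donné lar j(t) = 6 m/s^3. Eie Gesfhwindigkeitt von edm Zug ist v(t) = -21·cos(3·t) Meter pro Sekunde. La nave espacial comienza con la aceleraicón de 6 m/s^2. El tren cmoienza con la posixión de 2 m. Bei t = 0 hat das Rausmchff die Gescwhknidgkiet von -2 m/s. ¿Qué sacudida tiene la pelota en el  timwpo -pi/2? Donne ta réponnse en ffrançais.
En partant de la vitesse v(t) = -3·cos(t), nous prenons 2 dérivées. En prenant d/dt de v(t), nous trouvons a(t) = 3·sin(t). En dérivant l'accélération, nous obtenons le jerk: j(t) = 3·cos(t). Nous avons le jerk j(t) = 3·cos(t). En substituant t = -pi/2: j(-pi/2) = 0.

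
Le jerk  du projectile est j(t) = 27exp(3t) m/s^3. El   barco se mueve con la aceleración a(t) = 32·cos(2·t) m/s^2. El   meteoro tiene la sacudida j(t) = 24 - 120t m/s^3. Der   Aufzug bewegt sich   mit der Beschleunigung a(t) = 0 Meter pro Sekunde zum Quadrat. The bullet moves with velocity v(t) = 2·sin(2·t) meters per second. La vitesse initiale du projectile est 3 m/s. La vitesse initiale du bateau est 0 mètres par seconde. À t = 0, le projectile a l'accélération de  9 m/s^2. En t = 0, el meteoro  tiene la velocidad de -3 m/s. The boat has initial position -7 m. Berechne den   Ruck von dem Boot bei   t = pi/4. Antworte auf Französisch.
En partant de l'accélération a(t) = 32·cos(2·t), nous prenons 1 dérivée. En prenant d/dt de a(t), nous trouvons j(t) = -64·sin(2·t). Nous avons le jerk j(t) = -64·sin(2·t). En substituant t = pi/4: j(pi/4) = -64.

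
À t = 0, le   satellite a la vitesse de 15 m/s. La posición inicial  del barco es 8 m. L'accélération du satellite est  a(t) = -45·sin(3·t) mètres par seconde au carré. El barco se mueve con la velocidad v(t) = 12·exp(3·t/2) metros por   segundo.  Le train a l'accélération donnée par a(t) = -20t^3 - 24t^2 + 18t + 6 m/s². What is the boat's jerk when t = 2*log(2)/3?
Starting from velocity v(t) = 12·exp(3·t/2), we take 2 derivatives. Taking d/dt of v(t), we find a(t) = 18·exp(3·t/2). The derivative of acceleration gives jerk: j(t) = 27·exp(3·t/2). We have jerk j(t) = 27·exp(3·t/2). Substituting t = 2*log(2)/3: j(2*log(2)/3) = 54.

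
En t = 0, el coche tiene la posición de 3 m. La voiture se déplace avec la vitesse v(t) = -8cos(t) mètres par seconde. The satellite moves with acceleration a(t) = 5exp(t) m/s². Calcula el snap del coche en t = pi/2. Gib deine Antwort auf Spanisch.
Para resolver esto, necesitamos tomar 3 derivadas de nuestra ecuación de la velocidad v(t) = -8·cos(t). Derivando la velocidad, obtenemos la aceleración: a(t) = 8·sin(t). Derivando la aceleración, obtenemos la sacudida: j(t) = 8·cos(t). La derivada de la sacudida da el snap: s(t) = -8·sin(t). Usando s(t) = -8·sin(t) y sustituyendo t = pi/2, encontramos s = -8.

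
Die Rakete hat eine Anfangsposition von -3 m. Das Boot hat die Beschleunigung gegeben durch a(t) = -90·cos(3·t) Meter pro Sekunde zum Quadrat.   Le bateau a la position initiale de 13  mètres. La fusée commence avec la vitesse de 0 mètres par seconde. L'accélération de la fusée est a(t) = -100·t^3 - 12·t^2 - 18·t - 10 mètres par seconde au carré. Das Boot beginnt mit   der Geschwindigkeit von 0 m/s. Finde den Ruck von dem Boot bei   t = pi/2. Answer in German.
Ausgehend von der Beschleunigung a(t) = -90·cos(3·t), nehmen wir 1 Ableitung. Durch Ableiten von der Beschleunigung erhalten wir den Ruck: j(t) = 270·sin(3·t). Aus der Gleichung für den Ruck j(t) = 270·sin(3·t), setzen wir t = pi/2 ein und erhalten j = -270.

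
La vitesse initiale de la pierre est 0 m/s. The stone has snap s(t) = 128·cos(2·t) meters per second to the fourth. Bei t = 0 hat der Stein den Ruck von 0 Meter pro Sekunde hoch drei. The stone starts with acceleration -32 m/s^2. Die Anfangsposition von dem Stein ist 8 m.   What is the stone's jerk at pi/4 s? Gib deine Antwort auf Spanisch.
Partiendo del snap s(t) = 128·cos(2·t), tomamos 1 integral. La integral del snap, con j(0) = 0, da la sacudida: j(t) = 64·sin(2·t). Tenemos la sacudida j(t) = 64·sin(2·t). Sustituyendo t = pi/4: j(pi/4) = 64.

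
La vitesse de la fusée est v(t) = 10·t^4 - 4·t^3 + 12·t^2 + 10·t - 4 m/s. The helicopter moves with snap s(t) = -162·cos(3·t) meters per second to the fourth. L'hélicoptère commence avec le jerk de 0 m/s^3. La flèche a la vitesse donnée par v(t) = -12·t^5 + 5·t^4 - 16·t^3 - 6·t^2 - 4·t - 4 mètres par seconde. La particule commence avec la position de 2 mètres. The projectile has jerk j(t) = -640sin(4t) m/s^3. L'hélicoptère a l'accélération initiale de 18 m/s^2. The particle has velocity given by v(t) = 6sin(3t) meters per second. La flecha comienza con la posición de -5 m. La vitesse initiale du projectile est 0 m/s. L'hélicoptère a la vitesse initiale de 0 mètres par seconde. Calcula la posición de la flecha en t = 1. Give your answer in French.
Nous devons trouver la primitive de notre équation de la vitesse v(t) = -12·t^5 + 5·t^4 - 16·t^3 - 6·t^2 - 4·t - 4 1 fois. L'intégrale de la vitesse, avec x(0) = -5, donne la position: x(t) = -2·t^6 + t^5 - 4·t^4 - 2·t^3 - 2·t^2 - 4·t - 5. En utilisant x(t) = -2·t^6 + t^5 - 4·t^4 - 2·t^3 - 2·t^2 - 4·t - 5 et en substituant t = 1, nous trouvons x = -18.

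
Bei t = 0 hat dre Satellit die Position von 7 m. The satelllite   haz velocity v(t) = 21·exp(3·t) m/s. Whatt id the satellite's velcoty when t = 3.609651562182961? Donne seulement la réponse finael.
At t = 3.609651562182961, v = 1059679.56611782.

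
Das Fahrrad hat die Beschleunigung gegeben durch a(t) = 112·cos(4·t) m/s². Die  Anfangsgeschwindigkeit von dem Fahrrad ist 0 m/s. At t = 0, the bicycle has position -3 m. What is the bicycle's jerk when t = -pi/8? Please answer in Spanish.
Debemos derivar nuestra ecuación de la aceleración a(t) = 112·cos(4·t) 1 vez. La derivada de la aceleración da la sacudida: j(t) = -448·sin(4·t). De la ecuación de la sacudida j(t) = -448·sin(4·t), sustituimos t = -pi/8 para obtener j = 448.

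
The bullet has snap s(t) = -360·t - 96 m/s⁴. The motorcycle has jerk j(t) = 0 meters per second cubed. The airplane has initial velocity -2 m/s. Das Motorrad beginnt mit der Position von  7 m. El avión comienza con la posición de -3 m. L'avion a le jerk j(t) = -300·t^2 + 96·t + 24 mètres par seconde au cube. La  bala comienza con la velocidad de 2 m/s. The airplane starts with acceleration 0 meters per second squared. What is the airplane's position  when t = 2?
To find the answer, we compute 3 antiderivatives of j(t) = -300·t^2 + 96·t + 24. The integral of jerk is acceleration. Using a(0) = 0, we get a(t) = 4·t·(-25·t^2 + 12·t + 6). The integral of acceleration, with v(0) = -2, gives velocity: v(t) = -25·t^4 + 16·t^3 + 12·t^2 - 2. The antiderivative of velocity is position. Using x(0) = -3, we get x(t) = -5·t^5 + 4·t^4 + 4·t^3 - 2·t - 3. Using x(t) = -5·t^5 + 4·t^4 + 4·t^3 - 2·t - 3 and substituting t = 2, we find x = -71.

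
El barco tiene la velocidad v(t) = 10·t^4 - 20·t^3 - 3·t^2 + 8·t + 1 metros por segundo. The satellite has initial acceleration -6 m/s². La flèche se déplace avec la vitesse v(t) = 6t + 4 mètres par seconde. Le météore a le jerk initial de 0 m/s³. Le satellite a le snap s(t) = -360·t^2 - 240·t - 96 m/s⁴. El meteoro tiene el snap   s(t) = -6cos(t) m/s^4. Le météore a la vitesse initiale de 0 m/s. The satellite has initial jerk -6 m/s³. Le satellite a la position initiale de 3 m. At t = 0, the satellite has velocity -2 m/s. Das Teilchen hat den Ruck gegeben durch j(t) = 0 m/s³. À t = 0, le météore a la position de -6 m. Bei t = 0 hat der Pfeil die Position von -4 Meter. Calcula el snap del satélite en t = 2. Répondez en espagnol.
Usando s(t) = -360·t^2 - 240·t - 96 y sustituyendo t = 2, encontramos s = -2016.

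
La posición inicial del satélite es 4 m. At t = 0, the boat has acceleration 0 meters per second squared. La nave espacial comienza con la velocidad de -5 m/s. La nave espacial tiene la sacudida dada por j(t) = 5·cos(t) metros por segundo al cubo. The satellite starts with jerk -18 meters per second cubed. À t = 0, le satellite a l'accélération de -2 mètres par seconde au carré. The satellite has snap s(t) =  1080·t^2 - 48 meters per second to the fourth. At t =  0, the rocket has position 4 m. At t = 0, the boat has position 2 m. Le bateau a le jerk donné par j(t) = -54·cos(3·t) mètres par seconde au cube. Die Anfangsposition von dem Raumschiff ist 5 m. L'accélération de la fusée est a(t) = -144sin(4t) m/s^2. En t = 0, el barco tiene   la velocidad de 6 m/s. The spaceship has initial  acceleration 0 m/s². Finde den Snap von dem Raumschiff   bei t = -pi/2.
Wir müssen unsere Gleichung für den Ruck j(t) = 5·cos(t) 1-mal ableiten. Die Ableitung von dem Ruck ergibt den Snap: s(t) = -5·sin(t). Aus der Gleichung für den Snap s(t) = -5·sin(t), setzen wir t = -pi/2 ein und erhalten s = 5.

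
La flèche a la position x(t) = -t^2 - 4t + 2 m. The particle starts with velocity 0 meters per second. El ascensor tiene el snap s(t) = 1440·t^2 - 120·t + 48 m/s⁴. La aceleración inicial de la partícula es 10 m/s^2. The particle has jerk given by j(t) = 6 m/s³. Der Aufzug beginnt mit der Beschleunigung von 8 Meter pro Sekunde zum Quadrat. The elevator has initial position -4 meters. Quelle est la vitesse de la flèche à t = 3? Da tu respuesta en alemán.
Um dies zu lösen, müssen wir 1 Ableitung unserer Gleichung für die Position x(t) = -t^2 - 4·t + 2 nehmen. Die Ableitung von der Position ergibt die Geschwindigkeit: v(t) = -2·t - 4. Wir haben die Geschwindigkeit v(t) = -2·t - 4. Durch Einsetzen von t = 3: v(3) = -10.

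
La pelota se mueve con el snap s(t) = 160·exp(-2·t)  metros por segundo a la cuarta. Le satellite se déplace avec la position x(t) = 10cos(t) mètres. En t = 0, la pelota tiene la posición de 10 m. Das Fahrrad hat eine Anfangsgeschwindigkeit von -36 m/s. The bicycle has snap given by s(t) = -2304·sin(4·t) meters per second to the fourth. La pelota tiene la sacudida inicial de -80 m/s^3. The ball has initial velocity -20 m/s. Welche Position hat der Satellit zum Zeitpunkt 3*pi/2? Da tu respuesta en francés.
De l'équation de la position x(t) = 10·cos(t), nous substituons t = 3*pi/2 pour obtenir x = 0.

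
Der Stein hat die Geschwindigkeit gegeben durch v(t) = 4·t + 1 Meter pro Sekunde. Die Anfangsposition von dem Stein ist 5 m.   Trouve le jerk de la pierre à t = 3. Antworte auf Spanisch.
Para resolver esto, necesitamos tomar 2 derivadas de nuestra ecuación de la velocidad v(t) = 4·t + 1. Derivando la velocidad, obtenemos la aceleración: a(t) = 4. La derivada de la aceleración da la sacudida: j(t) = 0. Usando j(t) = 0 y sustituyendo t = 3, encontramos j = 0.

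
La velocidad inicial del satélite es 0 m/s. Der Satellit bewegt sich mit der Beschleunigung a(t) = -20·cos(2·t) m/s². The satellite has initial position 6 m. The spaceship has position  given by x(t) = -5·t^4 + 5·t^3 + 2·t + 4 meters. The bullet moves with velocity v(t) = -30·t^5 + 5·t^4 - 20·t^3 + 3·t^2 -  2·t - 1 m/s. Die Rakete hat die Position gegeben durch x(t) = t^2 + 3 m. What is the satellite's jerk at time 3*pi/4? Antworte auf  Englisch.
We must differentiate our acceleration equation a(t) = -20·cos(2·t) 1 time. Taking d/dt of a(t), we find j(t) = 40·sin(2·t). Using j(t) = 40·sin(2·t) and substituting t = 3*pi/4, we find j = -40.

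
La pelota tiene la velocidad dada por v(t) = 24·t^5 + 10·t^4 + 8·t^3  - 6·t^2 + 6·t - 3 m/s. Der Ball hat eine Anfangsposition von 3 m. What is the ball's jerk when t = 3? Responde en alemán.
Wir müssen unsere Gleichung für die Geschwindigkeit v(t) = 24·t^5 + 10·t^4 + 8·t^3 - 6·t^2 + 6·t - 3 2-mal ableiten. Durch Ableiten von der Geschwindigkeit erhalten wir die Beschleunigung: a(t) = 120·t^4 + 40·t^3 + 24·t^2 - 12·t + 6. Die Ableitung von der Beschleunigung ergibt den Ruck: j(t) = 480·t^3 + 120·t^2 + 48·t - 12. Aus der Gleichung für den Ruck j(t) = 480·t^3 + 120·t^2 + 48·t - 12, setzen wir t = 3 ein und erhalten j = 14172.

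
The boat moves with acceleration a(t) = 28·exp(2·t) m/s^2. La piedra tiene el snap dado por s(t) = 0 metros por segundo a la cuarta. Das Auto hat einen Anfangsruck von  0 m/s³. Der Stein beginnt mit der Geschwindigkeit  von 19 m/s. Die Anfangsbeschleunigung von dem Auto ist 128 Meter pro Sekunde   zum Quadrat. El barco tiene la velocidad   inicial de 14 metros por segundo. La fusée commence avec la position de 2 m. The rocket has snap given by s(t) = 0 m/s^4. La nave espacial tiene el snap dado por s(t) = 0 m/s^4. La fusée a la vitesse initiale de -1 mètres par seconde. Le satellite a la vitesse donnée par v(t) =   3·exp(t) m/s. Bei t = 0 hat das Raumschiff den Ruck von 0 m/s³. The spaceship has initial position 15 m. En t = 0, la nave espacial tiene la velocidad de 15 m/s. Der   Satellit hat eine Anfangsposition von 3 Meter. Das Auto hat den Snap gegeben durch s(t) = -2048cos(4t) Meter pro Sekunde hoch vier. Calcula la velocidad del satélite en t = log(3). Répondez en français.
De l'équation de la vitesse v(t) = 3·exp(t), nous substituons t = log(3) pour obtenir v = 9.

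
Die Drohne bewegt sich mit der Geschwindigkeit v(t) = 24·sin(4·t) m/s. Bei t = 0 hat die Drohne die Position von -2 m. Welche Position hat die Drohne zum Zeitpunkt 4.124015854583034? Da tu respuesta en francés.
En partant de la vitesse v(t) = 24·sin(4·t), nous prenons 1 intégrale. En intégrant la vitesse et en utilisant la condition initiale x(0) = -2, nous obtenons x(t) = 4 - 6·cos(4·t). En utilisant x(t) = 4 - 6·cos(4·t) et en substituant t = 4.124015854583034, nous trouvons x = 8.23116165396089.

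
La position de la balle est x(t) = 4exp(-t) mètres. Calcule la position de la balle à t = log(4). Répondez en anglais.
From the given position equation x(t) = 4·exp(-t), we substitute t = log(4) to get x = 1.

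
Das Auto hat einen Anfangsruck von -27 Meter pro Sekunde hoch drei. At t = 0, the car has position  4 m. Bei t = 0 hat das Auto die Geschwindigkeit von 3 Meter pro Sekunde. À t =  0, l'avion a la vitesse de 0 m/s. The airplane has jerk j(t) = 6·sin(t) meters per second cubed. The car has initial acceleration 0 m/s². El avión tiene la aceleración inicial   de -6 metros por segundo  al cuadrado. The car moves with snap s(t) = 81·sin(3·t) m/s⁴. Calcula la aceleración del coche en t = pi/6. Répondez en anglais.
Starting from snap s(t) = 81·sin(3·t), we take 2 integrals. The antiderivative of snap, with j(0) = -27, gives jerk: j(t) = -27·cos(3·t). Taking ∫j(t)dt and applying a(0) = 0, we find a(t) = -9·sin(3·t). From the given acceleration equation a(t) = -9·sin(3·t), we substitute t = pi/6 to get a = -9.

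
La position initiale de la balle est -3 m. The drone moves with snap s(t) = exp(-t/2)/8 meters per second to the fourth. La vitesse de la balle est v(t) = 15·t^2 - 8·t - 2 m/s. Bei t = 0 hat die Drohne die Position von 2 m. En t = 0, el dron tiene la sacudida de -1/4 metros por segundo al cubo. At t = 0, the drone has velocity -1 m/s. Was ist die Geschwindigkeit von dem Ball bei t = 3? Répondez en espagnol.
Tenemos la velocidad v(t) = 15·t^2 - 8·t - 2. Sustituyendo t = 3: v(3) = 109.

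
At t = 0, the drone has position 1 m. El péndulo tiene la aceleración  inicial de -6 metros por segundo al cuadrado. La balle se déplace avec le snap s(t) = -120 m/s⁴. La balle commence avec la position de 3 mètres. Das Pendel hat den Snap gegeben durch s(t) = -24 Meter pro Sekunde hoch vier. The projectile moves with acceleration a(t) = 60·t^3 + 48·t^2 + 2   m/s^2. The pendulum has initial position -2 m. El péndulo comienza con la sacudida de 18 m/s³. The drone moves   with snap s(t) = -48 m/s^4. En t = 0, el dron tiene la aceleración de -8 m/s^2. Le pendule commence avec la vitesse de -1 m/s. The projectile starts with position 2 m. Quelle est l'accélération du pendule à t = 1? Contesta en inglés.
We must find the integral of our snap equation s(t) = -24 2 times. The antiderivative of snap is jerk. Using j(0) = 18, we get j(t) = 18 - 24·t. The antiderivative of jerk is acceleration. Using a(0) = -6, we get a(t) = -12·t^2 + 18·t - 6. Using a(t) = -12·t^2 + 18·t - 6 and substituting t = 1, we find a = 0.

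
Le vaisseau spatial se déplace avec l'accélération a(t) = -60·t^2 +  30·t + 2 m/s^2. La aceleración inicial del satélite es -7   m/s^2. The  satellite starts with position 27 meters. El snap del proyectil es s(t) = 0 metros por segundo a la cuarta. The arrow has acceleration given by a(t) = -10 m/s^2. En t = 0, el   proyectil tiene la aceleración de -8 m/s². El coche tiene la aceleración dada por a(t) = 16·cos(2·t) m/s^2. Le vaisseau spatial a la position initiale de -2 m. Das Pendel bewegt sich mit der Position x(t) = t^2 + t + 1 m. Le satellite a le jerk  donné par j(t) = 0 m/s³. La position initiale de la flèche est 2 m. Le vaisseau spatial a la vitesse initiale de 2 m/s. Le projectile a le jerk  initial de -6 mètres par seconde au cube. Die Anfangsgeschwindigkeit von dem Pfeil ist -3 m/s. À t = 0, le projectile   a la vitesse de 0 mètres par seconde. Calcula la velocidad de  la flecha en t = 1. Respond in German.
Ausgehend von der Beschleunigung a(t) = -10, nehmen wir 1 Integral. Durch Integration von der Beschleunigung und Verwendung der Anfangsbedingung v(0) = -3, erhalten wir v(t) = -10·t - 3. Mit v(t) = -10·t - 3 und Einsetzen von t = 1, finden wir v = -13.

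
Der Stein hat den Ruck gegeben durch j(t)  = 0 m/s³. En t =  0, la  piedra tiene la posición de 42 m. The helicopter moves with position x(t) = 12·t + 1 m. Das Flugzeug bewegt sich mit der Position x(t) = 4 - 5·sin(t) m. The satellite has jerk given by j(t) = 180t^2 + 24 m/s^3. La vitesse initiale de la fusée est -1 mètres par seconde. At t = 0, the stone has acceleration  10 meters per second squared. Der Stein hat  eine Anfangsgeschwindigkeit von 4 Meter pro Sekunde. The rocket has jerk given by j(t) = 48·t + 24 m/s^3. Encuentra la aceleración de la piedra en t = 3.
Partiendo de la sacudida j(t) = 0, tomamos 1 antiderivada. La antiderivada de la sacudida, con a(0) = 10, da la aceleración: a(t) = 10. Usando a(t) = 10 y sustituyendo t = 3, encontramos a = 10.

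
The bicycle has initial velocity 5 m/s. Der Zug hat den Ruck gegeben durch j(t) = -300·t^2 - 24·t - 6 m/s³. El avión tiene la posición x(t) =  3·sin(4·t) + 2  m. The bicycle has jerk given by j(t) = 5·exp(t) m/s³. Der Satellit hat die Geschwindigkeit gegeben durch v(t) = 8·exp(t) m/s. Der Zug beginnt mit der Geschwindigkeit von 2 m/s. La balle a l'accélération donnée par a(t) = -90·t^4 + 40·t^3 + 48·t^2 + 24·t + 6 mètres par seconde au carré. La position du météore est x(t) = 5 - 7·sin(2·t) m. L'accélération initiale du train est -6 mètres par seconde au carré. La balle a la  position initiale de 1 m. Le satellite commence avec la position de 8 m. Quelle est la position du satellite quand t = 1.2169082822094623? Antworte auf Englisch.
To find the answer, we compute 1 integral of v(t) = 8·exp(t). The integral of velocity is position. Using x(0) = 8, we get x(t) = 8·exp(t). We have position x(t) = 8·exp(t). Substituting t = 1.2169082822094623: x(1.2169082822094623) = 27.0138534156998.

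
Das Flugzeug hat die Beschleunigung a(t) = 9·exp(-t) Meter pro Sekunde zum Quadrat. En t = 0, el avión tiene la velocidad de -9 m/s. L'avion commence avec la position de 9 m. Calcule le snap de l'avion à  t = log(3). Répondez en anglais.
Starting from acceleration a(t) = 9·exp(-t), we take 2 derivatives. Taking d/dt of a(t), we find j(t) = -9·exp(-t). Taking d/dt of j(t), we find s(t) = 9·exp(-t). From the given snap equation s(t) = 9·exp(-t), we substitute t = log(3) to get s = 3.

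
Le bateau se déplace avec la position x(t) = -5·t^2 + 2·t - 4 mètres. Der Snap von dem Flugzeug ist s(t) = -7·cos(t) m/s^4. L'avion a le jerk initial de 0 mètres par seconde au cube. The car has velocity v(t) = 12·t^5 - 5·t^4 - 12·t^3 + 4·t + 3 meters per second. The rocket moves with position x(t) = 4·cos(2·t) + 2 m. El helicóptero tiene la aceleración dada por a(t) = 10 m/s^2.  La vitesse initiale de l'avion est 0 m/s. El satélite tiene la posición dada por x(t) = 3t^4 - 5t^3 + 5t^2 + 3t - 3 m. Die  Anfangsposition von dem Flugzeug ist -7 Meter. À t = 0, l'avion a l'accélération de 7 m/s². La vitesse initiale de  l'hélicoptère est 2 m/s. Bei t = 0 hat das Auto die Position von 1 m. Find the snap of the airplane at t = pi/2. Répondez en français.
De l'équation du snap s(t) = -7·cos(t), nous substituons t = pi/2 pour obtenir s = 0.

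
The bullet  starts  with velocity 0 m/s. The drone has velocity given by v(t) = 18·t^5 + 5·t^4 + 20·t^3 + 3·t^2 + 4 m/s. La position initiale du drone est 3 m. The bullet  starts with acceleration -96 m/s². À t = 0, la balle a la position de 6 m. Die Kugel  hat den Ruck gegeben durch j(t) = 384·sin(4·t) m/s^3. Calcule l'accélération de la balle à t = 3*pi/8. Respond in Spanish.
Partiendo de la sacudida j(t) = 384·sin(4·t), tomamos 1 integral. Tomando ∫j(t)dt y aplicando a(0) = -96, encontramos a(t) = -96·cos(4·t). Tenemos la aceleración a(t) = -96·cos(4·t). Sustituyendo t = 3*pi/8: a(3*pi/8) = 0.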